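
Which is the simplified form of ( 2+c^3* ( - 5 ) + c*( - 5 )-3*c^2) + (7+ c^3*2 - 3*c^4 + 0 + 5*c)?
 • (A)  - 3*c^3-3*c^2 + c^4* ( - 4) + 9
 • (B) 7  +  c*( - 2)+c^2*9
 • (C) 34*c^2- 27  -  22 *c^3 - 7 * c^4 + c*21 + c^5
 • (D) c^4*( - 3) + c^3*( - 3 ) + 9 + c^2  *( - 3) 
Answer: D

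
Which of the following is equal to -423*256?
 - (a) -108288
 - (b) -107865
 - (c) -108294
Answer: a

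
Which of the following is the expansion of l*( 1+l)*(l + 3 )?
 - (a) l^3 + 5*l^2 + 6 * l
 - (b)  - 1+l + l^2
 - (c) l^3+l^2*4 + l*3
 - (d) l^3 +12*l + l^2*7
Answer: c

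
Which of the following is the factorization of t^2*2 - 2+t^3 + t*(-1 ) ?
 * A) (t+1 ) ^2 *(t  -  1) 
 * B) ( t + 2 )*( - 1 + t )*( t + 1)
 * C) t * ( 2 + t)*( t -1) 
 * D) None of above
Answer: B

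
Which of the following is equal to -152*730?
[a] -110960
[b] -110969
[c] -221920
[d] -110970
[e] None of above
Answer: a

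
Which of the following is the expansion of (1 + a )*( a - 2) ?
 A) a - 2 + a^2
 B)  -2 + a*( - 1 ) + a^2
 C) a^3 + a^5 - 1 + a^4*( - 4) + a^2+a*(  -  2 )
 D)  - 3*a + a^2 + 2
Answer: B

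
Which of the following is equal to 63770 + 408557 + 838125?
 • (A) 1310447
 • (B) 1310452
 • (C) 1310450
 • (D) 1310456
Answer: B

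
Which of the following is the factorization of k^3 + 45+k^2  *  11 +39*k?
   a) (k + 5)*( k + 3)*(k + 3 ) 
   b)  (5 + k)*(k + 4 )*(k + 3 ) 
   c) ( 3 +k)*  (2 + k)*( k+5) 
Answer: a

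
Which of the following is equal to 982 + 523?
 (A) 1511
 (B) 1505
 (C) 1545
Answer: B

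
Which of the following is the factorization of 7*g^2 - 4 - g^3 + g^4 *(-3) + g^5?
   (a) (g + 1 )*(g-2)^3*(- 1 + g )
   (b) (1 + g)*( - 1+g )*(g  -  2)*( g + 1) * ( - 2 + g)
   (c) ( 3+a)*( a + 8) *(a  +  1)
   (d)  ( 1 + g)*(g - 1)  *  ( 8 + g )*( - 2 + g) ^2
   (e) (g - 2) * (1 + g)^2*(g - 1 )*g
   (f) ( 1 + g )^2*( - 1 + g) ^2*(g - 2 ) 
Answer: b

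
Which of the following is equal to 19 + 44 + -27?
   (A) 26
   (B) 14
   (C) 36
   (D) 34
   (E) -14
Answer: C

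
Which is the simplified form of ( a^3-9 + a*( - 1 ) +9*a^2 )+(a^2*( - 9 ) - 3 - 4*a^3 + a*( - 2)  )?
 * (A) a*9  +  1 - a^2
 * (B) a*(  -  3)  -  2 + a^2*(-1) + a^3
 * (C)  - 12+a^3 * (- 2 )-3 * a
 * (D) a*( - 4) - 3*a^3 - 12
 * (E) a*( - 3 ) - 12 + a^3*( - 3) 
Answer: E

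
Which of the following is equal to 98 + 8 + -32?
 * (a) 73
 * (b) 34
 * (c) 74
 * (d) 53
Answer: c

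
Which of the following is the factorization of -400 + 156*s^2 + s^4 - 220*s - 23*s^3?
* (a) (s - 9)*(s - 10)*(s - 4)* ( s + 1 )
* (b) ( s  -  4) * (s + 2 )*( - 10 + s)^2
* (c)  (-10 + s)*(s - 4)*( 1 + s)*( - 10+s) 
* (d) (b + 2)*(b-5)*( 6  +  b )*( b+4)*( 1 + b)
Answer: c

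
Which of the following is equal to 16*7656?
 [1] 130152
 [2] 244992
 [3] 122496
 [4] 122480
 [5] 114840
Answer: 3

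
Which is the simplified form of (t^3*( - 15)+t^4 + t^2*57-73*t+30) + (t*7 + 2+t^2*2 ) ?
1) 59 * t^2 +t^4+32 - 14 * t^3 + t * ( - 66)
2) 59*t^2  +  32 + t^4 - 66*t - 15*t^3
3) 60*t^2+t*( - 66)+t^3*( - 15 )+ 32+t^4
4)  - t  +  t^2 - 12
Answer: 2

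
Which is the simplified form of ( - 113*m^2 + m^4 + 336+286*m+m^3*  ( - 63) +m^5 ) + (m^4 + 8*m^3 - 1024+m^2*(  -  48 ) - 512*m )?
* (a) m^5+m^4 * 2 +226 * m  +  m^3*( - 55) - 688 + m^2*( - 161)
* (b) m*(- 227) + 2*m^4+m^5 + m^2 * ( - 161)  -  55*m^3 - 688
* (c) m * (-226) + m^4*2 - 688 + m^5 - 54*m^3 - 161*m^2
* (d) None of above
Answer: d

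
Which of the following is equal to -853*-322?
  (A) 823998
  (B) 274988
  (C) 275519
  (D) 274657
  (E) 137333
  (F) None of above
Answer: F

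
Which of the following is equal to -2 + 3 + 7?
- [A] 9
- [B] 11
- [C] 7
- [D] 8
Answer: D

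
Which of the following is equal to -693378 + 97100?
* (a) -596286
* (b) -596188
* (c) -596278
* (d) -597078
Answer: c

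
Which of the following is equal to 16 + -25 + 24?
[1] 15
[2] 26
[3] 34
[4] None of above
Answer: 1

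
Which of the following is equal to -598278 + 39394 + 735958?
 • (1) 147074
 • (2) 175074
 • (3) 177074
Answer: 3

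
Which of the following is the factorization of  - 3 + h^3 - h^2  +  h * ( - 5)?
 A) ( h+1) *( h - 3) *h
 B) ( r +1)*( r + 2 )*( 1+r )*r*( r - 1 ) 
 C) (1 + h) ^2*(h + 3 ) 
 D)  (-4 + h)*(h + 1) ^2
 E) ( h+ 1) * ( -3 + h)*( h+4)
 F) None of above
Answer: F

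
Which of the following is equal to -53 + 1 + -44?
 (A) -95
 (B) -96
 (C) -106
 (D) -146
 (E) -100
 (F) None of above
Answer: B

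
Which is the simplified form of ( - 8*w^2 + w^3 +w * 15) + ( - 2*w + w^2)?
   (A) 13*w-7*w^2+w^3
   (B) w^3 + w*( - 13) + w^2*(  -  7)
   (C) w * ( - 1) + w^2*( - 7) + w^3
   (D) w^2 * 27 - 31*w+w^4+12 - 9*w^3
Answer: A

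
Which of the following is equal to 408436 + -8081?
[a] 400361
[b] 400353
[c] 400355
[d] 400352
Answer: c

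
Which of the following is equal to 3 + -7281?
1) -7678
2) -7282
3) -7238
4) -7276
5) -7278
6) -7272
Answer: 5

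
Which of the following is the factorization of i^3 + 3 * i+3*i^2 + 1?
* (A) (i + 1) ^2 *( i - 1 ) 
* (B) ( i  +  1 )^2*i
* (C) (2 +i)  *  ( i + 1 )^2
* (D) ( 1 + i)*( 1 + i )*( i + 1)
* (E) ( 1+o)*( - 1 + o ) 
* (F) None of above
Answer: D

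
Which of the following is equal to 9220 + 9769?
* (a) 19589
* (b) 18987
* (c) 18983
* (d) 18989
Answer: d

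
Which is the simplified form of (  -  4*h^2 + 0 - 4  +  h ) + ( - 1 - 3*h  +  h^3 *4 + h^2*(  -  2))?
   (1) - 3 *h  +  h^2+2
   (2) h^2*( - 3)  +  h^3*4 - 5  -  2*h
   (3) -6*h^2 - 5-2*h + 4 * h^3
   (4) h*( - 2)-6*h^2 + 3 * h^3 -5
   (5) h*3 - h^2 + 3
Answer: 3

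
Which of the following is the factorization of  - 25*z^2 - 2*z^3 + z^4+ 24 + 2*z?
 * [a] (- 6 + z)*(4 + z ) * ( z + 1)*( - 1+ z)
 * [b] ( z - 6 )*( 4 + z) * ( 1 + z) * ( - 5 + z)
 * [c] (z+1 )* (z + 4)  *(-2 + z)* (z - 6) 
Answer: a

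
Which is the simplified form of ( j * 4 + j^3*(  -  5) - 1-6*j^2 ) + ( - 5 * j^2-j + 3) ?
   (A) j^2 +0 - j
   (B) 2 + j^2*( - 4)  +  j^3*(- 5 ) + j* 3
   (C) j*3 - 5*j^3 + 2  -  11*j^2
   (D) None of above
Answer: C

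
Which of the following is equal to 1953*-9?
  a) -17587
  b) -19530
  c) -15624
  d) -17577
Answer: d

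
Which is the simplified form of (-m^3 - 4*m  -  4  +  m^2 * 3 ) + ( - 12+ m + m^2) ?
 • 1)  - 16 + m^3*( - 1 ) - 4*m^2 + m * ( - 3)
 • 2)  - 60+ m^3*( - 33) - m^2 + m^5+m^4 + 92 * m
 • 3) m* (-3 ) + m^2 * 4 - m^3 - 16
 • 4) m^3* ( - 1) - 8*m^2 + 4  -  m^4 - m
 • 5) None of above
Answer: 3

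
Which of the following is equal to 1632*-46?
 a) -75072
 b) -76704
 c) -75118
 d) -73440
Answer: a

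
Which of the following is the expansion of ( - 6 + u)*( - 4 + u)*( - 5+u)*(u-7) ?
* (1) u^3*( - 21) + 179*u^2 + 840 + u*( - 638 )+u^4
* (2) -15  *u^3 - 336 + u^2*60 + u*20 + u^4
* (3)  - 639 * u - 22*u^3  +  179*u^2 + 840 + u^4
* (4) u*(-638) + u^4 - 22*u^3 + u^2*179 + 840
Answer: 4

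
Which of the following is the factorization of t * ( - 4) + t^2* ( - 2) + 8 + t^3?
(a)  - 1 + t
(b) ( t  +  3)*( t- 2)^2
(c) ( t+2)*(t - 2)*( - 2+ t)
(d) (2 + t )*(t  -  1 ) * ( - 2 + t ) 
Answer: c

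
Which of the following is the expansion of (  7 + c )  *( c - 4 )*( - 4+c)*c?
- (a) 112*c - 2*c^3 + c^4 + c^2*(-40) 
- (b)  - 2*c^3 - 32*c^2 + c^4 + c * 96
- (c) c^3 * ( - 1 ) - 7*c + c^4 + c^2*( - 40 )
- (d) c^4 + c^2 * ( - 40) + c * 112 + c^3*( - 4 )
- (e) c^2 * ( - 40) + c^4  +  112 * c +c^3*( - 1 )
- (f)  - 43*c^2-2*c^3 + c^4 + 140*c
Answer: e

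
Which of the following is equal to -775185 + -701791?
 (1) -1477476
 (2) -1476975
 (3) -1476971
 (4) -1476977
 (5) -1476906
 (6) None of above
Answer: 6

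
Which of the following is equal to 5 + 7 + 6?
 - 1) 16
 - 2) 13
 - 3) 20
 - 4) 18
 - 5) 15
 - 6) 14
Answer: 4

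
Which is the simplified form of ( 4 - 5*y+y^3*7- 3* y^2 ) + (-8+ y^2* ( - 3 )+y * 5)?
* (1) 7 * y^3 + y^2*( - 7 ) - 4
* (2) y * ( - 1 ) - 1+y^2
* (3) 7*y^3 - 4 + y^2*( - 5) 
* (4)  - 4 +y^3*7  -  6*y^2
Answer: 4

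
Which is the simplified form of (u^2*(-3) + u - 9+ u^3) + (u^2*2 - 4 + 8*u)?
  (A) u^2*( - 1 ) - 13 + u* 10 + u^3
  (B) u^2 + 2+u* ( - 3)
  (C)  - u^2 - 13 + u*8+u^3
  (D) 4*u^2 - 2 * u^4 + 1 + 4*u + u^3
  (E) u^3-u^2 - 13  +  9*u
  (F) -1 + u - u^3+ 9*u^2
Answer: E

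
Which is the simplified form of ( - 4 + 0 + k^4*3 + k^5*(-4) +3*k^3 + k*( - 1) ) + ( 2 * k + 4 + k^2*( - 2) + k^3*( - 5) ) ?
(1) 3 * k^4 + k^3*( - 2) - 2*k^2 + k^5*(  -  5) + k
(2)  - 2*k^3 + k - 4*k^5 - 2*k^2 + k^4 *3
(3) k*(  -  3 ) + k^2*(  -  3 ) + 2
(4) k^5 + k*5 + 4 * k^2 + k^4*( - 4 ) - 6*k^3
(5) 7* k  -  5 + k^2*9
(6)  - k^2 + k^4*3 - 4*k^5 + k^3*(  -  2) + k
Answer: 2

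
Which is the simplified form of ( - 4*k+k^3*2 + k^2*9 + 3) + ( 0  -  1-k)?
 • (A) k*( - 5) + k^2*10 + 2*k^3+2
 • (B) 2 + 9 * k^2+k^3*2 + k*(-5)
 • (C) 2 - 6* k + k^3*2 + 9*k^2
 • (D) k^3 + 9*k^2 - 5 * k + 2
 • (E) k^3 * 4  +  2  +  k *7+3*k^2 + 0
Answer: B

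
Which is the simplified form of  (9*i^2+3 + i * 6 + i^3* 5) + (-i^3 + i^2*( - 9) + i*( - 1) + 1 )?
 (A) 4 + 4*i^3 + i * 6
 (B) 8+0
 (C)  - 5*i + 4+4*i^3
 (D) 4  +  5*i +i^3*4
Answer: D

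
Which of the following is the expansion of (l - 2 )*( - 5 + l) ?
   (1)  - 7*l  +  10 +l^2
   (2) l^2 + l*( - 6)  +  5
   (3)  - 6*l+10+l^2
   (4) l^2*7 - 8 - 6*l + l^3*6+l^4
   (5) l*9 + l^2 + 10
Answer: 1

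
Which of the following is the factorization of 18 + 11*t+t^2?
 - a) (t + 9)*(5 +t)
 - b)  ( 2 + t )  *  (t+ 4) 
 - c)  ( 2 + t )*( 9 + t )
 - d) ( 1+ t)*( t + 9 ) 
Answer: c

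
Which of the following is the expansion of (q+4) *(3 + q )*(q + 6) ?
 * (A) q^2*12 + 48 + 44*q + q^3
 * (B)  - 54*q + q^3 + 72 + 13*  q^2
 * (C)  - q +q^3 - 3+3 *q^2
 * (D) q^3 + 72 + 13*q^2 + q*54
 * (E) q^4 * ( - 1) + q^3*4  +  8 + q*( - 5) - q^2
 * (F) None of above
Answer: D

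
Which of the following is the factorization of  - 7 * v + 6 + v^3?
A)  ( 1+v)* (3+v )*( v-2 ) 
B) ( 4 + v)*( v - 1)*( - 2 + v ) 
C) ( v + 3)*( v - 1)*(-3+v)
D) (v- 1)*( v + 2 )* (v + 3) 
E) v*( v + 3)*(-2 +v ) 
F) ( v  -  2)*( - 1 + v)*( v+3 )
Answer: F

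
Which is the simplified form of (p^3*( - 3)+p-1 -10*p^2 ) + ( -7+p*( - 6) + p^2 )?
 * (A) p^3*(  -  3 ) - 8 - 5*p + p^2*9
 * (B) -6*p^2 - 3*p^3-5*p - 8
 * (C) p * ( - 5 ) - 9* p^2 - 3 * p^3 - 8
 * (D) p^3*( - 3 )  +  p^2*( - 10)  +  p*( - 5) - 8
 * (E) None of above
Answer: C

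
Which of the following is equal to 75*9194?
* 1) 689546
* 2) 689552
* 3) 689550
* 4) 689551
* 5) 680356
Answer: 3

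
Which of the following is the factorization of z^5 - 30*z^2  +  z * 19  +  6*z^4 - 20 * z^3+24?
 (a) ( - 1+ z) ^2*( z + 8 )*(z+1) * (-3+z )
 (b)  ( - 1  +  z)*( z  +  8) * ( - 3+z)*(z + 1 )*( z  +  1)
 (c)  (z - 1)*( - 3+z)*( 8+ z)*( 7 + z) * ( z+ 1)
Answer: b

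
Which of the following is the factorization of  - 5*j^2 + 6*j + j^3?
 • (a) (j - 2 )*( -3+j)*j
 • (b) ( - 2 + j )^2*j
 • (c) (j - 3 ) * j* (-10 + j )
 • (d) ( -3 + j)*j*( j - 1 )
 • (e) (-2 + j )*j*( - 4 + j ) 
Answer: a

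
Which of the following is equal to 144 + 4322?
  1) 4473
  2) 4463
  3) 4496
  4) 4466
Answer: 4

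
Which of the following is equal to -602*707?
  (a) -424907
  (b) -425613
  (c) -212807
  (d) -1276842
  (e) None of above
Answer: e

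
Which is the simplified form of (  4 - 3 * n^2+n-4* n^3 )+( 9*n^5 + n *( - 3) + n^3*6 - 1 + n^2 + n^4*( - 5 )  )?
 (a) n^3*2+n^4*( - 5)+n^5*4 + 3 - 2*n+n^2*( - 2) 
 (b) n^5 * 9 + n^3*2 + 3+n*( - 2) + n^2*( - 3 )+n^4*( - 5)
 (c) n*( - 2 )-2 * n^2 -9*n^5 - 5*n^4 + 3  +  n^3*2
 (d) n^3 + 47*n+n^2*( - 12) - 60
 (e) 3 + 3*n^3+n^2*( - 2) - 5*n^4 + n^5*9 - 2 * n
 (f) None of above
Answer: f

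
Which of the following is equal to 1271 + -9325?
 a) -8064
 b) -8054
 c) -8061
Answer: b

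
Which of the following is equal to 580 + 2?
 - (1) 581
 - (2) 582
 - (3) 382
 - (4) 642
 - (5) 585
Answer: 2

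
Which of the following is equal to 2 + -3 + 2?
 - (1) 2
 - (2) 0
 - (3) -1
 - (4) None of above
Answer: 4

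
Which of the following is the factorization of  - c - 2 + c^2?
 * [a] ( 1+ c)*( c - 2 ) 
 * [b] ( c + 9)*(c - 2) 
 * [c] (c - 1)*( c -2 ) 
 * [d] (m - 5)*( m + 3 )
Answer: a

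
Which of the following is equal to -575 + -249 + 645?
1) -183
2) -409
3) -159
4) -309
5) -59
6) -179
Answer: 6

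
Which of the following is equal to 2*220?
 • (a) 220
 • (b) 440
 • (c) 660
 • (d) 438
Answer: b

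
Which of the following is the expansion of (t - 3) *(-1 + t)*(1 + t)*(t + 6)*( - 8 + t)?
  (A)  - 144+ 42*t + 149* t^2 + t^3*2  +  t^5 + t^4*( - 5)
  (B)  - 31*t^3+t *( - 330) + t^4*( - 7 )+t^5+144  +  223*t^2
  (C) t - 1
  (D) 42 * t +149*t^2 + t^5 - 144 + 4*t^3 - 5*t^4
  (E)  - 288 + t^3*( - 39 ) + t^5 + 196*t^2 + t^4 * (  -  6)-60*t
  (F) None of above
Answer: F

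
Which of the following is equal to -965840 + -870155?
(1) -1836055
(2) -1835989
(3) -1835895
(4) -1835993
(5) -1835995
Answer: 5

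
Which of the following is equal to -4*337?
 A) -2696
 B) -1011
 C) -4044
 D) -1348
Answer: D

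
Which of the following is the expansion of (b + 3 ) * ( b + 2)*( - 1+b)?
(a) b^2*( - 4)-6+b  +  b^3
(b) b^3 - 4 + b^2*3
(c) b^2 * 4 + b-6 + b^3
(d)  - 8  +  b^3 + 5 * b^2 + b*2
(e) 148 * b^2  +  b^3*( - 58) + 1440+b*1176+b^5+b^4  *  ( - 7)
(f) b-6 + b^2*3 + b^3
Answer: c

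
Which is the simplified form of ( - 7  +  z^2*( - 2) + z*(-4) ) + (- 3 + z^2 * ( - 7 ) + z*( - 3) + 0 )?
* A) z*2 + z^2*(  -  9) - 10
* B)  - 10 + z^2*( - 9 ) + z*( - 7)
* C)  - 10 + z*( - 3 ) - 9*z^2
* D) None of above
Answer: B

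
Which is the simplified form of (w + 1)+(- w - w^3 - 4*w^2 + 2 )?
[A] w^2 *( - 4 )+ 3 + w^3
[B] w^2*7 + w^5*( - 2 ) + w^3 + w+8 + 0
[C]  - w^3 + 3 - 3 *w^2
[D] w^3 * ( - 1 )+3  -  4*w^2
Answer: D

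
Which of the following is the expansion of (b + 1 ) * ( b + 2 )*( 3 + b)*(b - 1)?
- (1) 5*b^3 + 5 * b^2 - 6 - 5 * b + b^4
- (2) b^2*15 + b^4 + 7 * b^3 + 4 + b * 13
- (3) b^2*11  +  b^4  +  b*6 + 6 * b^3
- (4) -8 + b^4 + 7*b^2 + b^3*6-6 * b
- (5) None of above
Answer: 1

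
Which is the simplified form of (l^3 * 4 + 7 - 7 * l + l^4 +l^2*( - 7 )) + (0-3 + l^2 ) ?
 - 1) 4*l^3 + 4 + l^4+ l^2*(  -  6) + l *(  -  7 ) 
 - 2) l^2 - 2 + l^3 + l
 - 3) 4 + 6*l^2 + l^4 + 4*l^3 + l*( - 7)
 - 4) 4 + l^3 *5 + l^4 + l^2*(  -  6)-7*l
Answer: 1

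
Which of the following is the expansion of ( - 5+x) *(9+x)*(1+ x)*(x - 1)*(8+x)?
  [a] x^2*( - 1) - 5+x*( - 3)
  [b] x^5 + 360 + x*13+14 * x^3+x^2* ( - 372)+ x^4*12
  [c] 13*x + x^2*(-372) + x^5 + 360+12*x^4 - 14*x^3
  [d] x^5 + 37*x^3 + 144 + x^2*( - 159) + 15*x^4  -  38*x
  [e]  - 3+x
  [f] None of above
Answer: c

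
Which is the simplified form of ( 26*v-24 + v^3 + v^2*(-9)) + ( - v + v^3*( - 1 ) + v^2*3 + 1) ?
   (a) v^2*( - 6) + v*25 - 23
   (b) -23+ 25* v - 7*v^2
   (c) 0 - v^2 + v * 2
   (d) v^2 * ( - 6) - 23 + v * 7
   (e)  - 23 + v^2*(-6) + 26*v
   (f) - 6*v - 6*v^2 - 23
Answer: a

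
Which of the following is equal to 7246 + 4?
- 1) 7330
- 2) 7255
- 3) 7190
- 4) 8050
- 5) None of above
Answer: 5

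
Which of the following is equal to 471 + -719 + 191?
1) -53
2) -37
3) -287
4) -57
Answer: 4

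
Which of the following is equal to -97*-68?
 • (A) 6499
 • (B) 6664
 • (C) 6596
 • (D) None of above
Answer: C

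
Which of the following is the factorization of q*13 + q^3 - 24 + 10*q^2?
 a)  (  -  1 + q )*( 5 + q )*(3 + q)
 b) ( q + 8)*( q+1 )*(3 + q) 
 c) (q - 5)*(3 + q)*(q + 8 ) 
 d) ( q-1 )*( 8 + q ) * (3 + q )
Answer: d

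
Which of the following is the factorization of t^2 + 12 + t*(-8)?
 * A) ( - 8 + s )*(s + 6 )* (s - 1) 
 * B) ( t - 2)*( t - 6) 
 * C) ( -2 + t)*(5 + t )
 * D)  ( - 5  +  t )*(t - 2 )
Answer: B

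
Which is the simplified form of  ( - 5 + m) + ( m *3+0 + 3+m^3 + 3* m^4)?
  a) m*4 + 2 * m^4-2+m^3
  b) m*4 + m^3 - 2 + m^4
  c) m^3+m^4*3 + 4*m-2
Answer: c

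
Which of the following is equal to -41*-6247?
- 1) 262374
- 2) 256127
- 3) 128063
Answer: 2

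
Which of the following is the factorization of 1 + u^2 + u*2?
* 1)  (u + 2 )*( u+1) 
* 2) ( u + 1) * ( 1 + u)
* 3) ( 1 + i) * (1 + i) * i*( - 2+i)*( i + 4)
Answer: 2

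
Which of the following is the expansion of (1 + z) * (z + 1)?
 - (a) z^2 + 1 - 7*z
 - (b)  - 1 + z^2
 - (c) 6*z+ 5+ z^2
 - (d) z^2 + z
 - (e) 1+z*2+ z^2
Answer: e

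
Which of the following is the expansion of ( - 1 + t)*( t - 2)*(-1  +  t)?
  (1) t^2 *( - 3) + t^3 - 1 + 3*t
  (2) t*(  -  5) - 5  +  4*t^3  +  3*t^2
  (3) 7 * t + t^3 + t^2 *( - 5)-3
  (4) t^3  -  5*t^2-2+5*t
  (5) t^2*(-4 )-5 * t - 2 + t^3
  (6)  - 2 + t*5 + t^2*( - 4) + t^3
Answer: 6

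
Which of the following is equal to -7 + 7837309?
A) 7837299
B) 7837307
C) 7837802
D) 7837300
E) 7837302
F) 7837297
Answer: E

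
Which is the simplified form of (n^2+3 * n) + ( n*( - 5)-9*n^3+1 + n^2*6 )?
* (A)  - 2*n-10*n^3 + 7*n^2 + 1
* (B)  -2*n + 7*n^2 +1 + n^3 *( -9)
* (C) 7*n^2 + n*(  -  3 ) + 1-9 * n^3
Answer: B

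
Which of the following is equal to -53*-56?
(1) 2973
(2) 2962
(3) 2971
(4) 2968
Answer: 4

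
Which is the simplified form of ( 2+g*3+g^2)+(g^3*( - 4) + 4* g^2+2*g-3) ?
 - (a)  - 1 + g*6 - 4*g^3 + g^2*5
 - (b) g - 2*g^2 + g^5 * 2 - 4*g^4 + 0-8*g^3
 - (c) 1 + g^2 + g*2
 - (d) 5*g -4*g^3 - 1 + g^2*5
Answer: d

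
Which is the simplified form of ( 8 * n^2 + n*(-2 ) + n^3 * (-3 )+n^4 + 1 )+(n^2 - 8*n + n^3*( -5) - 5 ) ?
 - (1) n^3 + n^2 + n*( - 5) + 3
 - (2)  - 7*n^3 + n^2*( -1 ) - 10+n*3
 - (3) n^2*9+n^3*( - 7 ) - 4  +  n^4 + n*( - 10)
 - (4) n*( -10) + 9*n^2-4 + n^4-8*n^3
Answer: 4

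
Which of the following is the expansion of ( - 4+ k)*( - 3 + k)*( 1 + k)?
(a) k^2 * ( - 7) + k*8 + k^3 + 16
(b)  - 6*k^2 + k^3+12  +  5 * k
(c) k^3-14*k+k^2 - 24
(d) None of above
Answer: b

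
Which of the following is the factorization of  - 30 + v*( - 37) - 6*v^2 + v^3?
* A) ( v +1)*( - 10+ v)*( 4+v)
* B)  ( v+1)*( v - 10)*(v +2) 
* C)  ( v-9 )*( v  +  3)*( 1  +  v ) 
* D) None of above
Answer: D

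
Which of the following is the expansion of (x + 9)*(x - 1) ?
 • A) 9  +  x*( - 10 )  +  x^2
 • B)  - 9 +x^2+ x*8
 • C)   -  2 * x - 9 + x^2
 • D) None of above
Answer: B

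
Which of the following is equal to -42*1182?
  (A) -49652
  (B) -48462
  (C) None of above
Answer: C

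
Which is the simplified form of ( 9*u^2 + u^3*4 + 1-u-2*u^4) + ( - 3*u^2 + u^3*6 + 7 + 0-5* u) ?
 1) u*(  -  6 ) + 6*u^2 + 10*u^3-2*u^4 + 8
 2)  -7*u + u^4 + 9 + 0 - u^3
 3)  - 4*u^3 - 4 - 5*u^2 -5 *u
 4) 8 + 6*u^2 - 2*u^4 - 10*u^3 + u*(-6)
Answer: 1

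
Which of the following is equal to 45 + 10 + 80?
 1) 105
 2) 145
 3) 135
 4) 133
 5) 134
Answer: 3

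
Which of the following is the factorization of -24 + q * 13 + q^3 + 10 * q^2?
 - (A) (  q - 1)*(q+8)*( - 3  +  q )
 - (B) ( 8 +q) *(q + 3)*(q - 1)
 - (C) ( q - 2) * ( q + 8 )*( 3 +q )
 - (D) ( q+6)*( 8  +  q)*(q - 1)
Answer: B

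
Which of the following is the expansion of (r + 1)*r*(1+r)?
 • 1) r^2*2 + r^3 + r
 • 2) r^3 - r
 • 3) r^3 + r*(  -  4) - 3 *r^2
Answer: 1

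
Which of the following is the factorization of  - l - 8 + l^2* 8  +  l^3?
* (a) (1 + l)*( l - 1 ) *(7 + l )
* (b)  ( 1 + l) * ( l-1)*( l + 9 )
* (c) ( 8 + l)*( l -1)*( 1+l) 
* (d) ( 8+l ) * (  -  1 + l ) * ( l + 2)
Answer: c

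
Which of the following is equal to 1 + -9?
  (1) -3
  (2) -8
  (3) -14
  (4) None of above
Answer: 2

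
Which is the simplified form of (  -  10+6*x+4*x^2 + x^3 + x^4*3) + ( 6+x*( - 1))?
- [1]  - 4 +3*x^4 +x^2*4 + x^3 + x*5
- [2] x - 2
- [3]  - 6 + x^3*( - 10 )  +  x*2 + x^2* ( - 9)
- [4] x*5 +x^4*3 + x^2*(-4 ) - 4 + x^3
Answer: 1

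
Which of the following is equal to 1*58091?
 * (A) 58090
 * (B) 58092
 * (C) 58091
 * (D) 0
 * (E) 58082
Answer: C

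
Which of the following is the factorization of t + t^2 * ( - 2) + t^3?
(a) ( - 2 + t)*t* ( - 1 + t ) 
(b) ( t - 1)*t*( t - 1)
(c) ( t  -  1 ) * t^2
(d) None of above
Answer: b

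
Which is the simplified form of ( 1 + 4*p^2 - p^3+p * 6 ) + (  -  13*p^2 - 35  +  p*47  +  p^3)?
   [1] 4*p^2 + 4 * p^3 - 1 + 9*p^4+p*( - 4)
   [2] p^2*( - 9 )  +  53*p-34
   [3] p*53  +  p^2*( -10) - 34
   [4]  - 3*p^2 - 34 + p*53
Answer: 2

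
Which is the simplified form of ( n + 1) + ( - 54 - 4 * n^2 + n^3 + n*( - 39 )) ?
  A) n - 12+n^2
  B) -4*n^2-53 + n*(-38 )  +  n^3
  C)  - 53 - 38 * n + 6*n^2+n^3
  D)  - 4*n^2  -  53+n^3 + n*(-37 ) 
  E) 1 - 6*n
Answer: B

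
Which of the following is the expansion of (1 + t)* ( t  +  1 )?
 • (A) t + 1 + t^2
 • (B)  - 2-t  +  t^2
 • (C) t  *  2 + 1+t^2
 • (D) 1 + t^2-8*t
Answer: C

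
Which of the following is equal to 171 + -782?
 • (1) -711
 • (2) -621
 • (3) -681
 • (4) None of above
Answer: 4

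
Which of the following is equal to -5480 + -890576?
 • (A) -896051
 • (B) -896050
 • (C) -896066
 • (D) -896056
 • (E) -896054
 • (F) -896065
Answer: D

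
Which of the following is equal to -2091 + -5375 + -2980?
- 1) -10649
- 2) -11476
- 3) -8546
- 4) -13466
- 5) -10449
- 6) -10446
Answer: 6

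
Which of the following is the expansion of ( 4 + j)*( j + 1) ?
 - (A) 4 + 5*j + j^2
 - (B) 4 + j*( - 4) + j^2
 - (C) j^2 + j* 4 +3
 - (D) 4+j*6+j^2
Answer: A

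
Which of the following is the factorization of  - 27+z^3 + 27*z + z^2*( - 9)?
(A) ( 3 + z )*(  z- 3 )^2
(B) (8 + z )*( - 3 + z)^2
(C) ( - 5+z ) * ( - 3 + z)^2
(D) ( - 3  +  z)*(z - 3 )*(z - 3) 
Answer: D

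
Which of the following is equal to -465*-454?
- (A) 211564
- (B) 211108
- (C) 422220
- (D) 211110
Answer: D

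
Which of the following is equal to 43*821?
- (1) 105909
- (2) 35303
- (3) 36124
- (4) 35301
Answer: 2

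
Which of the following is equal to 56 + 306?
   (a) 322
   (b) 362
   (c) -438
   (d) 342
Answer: b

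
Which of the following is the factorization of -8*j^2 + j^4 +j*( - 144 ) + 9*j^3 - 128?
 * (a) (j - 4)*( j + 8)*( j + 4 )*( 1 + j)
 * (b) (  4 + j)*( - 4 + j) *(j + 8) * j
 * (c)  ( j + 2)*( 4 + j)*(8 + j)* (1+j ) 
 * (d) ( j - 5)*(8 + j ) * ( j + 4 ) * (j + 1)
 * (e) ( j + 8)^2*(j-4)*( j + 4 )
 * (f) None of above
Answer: a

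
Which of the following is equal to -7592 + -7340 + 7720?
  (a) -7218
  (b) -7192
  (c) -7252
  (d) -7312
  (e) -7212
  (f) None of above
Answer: e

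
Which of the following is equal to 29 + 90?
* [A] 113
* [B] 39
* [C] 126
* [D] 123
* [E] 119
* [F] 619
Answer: E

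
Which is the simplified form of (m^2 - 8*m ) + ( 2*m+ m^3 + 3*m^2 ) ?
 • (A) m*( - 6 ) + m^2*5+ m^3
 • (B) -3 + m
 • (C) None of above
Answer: C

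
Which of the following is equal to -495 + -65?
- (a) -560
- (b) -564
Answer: a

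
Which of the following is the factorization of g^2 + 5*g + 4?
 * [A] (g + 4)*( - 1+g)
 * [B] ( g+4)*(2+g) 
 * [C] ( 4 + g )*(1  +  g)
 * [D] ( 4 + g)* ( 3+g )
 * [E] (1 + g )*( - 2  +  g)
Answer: C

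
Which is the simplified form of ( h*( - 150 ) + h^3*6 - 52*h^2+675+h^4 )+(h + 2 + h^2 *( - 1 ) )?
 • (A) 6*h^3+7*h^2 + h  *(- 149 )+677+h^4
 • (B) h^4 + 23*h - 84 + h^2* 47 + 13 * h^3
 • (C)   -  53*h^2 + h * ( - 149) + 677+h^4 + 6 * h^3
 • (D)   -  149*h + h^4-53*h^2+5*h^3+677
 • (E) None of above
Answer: C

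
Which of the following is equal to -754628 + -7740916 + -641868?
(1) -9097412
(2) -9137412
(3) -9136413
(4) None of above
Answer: 2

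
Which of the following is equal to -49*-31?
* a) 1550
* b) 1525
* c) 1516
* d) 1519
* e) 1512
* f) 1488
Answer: d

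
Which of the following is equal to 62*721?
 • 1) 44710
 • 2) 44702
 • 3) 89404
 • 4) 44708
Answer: 2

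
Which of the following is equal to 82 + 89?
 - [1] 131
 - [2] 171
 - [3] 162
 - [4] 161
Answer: 2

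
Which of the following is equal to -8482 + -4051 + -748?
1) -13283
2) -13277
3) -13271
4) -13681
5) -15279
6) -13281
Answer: 6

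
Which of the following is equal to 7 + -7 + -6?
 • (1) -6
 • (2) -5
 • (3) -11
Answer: 1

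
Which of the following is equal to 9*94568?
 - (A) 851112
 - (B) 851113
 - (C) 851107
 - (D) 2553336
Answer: A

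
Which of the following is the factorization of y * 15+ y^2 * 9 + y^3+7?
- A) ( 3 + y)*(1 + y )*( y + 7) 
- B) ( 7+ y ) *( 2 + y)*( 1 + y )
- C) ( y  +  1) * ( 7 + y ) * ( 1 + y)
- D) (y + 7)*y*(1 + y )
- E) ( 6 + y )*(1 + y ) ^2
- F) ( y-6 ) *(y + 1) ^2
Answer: C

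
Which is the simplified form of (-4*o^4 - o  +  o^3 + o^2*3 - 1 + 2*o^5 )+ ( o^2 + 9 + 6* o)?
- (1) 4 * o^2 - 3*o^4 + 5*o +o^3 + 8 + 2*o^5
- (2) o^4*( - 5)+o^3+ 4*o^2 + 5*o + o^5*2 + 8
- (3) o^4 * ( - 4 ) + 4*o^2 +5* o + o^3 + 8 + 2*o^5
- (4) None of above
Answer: 3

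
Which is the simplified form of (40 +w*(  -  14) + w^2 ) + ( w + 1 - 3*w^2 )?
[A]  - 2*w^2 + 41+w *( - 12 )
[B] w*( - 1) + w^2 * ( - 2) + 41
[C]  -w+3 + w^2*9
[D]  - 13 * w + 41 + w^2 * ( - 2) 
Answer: D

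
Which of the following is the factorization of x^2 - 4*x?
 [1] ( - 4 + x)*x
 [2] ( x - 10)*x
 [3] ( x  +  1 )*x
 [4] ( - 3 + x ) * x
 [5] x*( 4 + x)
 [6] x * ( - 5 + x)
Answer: 1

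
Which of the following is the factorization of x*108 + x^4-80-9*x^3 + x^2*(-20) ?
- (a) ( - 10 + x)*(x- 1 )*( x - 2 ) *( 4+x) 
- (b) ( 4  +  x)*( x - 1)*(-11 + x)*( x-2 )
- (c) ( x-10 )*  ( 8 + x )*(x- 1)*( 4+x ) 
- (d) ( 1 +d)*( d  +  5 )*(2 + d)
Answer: a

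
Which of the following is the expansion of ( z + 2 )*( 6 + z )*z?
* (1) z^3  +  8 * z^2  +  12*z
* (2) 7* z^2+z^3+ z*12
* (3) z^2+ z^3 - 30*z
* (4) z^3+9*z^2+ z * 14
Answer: 1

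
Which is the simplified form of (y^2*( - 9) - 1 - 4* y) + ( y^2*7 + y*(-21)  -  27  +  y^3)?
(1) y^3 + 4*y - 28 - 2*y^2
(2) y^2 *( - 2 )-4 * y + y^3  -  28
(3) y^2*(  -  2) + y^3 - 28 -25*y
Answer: 3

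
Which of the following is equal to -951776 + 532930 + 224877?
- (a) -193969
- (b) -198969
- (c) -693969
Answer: a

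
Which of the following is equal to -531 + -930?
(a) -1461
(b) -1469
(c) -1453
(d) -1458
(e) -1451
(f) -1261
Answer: a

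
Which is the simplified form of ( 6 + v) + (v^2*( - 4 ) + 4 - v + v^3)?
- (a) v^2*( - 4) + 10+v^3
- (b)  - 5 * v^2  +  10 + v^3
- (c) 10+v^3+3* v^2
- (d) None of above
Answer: a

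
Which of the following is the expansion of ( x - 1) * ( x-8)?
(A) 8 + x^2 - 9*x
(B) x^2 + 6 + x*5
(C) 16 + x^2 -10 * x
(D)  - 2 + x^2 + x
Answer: A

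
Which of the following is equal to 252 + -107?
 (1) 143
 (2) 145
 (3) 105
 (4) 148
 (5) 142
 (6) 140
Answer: 2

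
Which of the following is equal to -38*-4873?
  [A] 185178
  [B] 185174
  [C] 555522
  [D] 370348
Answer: B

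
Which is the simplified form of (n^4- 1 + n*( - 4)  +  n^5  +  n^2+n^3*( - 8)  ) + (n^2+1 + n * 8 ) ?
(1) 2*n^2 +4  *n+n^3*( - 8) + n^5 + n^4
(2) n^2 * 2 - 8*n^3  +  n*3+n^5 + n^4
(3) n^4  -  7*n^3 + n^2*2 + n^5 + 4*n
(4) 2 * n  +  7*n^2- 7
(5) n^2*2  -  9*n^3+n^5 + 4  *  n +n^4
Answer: 1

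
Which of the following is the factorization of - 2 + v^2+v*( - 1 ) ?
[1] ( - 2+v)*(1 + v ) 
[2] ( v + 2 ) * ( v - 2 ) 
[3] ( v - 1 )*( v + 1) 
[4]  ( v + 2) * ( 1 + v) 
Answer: 1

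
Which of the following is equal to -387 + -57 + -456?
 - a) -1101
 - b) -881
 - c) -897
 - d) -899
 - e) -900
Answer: e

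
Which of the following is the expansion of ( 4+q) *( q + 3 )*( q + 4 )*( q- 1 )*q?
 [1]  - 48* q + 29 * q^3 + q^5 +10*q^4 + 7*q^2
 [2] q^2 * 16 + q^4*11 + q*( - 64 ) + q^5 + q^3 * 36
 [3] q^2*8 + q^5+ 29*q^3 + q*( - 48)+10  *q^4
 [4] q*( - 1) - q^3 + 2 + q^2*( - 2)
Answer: 3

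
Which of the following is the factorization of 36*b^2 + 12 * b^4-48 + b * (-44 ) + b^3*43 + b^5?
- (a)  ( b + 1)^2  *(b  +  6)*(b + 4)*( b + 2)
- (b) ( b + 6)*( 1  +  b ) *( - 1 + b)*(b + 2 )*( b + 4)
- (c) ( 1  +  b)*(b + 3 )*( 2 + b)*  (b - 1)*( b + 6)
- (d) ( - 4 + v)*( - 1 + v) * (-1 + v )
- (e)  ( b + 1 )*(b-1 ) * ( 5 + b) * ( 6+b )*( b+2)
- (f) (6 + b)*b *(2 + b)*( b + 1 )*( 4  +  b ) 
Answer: b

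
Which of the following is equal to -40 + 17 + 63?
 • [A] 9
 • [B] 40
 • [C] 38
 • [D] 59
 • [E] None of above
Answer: B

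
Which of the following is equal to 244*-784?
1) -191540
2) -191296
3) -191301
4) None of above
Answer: 2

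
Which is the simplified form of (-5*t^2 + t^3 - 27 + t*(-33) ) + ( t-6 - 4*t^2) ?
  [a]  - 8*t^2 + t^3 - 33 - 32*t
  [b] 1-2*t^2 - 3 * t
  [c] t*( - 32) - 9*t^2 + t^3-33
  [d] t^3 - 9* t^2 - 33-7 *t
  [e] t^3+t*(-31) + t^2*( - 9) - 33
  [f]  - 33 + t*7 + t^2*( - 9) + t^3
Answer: c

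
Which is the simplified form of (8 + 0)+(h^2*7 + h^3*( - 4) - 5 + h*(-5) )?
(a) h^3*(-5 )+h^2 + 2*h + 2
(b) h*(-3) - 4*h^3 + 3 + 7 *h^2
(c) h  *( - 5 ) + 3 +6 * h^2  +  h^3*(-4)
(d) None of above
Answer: d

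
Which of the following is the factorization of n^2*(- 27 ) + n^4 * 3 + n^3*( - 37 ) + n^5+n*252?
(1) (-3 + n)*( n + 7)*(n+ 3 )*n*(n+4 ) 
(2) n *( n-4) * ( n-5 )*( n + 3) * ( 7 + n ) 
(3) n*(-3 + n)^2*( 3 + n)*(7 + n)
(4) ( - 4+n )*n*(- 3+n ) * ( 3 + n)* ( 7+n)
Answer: 4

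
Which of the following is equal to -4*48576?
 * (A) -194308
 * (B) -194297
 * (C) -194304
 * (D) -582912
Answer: C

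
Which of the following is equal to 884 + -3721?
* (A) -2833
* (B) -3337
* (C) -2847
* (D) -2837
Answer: D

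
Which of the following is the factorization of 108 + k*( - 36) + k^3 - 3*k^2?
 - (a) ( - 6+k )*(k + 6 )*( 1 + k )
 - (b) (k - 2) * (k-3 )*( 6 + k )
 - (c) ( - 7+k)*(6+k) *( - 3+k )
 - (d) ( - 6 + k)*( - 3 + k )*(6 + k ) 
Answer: d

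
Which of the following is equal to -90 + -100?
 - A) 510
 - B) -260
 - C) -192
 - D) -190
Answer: D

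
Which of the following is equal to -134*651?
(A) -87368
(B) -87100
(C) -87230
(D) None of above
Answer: D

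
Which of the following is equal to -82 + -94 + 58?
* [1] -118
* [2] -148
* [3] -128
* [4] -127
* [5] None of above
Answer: 1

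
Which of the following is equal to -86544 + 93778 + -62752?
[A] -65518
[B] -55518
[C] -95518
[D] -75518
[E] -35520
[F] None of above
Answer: B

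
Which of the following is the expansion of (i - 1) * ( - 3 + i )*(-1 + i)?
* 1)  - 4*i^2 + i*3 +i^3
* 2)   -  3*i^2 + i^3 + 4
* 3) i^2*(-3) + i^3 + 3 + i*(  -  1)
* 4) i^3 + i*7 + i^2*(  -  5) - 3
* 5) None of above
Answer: 4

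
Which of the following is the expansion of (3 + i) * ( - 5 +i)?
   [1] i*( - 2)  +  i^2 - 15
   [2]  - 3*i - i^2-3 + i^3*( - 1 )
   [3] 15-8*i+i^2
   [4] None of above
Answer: 1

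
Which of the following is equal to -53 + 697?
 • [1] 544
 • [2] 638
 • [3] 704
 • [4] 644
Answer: 4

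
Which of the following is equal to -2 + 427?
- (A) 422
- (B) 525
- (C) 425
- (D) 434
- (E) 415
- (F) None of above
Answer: C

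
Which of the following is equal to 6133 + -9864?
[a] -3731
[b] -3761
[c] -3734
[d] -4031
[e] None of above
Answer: a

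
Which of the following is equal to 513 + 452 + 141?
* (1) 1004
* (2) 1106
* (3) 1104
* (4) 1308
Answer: 2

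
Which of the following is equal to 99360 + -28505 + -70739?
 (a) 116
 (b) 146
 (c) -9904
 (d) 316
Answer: a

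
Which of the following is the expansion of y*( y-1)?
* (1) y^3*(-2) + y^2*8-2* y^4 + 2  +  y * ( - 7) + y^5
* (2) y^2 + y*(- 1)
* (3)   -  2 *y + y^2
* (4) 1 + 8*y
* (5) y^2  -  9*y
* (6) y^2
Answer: 2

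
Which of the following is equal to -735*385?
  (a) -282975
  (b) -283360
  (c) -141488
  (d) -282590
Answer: a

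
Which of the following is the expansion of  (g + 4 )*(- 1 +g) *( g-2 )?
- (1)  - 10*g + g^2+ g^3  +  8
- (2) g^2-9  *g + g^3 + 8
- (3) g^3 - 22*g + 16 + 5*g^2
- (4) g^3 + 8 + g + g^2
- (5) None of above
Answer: 1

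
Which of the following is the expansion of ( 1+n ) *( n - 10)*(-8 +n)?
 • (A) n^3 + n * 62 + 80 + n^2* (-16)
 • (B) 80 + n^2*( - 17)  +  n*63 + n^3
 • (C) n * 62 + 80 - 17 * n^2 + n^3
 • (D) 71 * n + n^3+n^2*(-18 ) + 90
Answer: C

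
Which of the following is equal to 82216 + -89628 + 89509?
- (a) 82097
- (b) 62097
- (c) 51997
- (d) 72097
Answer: a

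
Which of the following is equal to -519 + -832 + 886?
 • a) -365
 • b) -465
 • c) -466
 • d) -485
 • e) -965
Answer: b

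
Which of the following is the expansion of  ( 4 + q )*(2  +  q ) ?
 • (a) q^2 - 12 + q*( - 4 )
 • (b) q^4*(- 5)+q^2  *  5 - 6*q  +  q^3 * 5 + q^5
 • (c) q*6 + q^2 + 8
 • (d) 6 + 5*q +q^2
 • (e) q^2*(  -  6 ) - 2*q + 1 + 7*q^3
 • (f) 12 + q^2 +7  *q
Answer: c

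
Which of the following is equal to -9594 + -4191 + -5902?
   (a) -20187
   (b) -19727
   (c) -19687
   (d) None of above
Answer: c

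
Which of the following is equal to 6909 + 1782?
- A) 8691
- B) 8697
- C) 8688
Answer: A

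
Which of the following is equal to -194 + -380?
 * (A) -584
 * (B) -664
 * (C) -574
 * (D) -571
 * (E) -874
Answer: C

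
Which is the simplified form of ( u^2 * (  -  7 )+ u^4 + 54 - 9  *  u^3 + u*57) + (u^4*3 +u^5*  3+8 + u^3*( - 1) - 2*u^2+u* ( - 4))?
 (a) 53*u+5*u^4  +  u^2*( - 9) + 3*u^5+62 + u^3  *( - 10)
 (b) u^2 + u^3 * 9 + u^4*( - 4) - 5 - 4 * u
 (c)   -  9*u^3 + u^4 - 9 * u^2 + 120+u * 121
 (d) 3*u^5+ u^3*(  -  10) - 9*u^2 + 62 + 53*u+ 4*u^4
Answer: d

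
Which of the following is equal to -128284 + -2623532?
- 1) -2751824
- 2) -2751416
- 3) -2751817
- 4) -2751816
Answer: 4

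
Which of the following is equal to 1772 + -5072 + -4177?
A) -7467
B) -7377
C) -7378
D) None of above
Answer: D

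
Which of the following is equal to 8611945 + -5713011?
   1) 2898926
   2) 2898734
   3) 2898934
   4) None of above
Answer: 3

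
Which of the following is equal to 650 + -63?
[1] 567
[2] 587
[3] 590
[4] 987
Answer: 2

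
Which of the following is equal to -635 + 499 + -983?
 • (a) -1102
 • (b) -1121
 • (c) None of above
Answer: c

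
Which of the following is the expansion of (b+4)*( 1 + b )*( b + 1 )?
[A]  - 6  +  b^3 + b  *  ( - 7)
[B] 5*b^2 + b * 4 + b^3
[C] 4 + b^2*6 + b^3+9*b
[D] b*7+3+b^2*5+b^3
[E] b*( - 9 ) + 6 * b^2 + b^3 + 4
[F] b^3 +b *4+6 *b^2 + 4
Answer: C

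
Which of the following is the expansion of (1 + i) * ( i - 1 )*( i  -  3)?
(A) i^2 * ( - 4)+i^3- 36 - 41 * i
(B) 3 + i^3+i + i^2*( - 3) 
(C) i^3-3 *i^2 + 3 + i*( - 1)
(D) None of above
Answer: C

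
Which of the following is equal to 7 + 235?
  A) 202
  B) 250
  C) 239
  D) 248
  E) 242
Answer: E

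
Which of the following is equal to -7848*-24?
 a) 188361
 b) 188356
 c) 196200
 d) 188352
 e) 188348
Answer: d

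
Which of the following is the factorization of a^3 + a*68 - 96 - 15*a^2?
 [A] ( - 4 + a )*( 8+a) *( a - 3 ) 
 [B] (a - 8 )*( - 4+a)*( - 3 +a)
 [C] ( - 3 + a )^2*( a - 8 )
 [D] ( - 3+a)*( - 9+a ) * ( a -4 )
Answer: B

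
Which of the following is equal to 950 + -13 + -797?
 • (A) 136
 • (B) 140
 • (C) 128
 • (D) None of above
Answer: B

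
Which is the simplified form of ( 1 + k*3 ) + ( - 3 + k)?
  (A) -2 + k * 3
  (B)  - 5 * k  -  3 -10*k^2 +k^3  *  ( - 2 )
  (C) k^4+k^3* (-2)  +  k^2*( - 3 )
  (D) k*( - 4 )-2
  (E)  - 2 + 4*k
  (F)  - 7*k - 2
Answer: E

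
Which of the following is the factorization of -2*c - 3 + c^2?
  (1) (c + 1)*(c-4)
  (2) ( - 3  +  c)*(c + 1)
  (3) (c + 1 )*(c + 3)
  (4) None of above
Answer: 2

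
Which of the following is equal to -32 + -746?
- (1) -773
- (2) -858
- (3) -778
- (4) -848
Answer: 3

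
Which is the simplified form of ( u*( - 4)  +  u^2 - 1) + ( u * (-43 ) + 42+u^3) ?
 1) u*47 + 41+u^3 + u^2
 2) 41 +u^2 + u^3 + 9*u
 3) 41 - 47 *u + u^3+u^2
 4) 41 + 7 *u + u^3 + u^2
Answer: 3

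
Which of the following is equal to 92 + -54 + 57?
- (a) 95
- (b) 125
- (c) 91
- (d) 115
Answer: a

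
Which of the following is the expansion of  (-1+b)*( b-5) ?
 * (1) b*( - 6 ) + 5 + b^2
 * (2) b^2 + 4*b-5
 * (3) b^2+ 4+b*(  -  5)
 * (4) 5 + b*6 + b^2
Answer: 1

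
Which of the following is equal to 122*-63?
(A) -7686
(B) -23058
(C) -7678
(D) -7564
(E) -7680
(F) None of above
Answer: A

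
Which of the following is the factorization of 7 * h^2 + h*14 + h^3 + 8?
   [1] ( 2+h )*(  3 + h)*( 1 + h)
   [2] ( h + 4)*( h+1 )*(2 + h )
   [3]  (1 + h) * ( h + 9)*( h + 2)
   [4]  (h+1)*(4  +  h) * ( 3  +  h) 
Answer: 2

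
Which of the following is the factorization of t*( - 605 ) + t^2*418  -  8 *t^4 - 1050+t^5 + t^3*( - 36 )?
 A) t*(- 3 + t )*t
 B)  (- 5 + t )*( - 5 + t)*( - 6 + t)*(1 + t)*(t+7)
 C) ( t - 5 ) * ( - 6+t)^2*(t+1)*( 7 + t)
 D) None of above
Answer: B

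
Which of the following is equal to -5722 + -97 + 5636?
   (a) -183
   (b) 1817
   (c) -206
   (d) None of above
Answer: a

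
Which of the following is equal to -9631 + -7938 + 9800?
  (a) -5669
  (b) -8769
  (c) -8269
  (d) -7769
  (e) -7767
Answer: d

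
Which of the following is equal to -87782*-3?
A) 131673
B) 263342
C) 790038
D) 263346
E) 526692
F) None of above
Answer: D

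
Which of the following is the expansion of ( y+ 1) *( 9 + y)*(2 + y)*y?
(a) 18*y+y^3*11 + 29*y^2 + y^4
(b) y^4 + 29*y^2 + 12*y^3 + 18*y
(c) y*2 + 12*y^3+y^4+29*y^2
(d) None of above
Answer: b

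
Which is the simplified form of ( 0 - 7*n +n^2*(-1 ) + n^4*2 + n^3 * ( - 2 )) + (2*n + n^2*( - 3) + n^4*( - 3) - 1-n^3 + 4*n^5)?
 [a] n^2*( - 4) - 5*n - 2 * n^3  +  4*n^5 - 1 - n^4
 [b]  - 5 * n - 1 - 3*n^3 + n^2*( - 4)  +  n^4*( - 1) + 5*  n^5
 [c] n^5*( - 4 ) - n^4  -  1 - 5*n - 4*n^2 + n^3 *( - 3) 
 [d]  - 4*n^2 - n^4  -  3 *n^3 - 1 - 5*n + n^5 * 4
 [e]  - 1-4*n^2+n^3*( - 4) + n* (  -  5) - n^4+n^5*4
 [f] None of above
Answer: d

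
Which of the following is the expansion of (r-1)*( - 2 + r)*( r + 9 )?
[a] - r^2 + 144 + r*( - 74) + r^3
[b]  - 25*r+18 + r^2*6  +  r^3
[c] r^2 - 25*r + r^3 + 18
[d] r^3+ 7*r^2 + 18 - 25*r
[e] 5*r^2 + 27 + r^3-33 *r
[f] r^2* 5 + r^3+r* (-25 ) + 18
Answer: b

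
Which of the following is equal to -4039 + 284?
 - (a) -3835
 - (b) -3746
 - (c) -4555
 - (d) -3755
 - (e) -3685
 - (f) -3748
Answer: d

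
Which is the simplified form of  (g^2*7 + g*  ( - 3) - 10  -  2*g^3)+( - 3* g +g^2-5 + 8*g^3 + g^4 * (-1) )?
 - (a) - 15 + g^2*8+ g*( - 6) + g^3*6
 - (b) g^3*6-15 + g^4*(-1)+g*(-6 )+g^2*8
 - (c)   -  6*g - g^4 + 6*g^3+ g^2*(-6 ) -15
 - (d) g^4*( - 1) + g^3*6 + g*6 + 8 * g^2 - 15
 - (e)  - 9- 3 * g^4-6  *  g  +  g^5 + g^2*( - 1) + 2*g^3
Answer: b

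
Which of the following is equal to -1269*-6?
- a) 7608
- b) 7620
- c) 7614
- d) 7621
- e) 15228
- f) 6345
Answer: c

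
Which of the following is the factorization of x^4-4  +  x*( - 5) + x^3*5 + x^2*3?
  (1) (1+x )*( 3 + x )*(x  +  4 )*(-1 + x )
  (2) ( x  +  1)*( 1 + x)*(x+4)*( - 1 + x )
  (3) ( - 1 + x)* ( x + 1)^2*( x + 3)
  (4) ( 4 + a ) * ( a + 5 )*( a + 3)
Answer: 2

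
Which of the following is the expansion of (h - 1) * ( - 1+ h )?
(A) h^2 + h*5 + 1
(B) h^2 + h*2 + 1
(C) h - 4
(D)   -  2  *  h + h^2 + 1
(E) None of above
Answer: D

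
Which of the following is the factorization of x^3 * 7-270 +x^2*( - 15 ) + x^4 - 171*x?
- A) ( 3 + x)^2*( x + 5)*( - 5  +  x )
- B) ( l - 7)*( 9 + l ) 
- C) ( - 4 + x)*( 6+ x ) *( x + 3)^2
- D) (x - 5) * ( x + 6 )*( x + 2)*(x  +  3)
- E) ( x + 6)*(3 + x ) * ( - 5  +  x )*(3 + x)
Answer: E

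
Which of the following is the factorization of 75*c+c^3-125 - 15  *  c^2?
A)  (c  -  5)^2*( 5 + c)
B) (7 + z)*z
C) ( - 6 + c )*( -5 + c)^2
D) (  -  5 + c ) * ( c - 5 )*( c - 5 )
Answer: D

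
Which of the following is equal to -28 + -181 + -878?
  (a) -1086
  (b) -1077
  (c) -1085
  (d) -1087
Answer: d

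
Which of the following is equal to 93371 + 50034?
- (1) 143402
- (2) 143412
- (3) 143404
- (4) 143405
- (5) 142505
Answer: 4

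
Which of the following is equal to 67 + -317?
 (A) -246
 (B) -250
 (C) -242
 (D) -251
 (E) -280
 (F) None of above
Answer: B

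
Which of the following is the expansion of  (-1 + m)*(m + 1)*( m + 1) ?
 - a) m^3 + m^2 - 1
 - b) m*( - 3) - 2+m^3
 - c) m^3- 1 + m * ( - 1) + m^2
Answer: c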